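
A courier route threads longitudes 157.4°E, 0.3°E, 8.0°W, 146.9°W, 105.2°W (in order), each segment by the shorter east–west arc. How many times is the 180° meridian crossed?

0

Leg 1: +157.4° → +0.3°, shortest Δλ = -157.1° (west) — does not cross 180°.
Leg 2: +0.3° → -8.0°, shortest Δλ = -8.3° (west) — does not cross 180°.
Leg 3: -8.0° → -146.9°, shortest Δλ = -138.9° (west) — does not cross 180°.
Leg 4: -146.9° → -105.2°, shortest Δλ = 41.7° (east) — does not cross 180°.
Total crossings: 0.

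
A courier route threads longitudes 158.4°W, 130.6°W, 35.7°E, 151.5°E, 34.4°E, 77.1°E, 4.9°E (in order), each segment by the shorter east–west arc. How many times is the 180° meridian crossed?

0

Leg 1: -158.4° → -130.6°, shortest Δλ = 27.8° (east) — does not cross 180°.
Leg 2: -130.6° → +35.7°, shortest Δλ = 166.3° (east) — does not cross 180°.
Leg 3: +35.7° → +151.5°, shortest Δλ = 115.8° (east) — does not cross 180°.
Leg 4: +151.5° → +34.4°, shortest Δλ = -117.1° (west) — does not cross 180°.
Leg 5: +34.4° → +77.1°, shortest Δλ = 42.7° (east) — does not cross 180°.
Leg 6: +77.1° → +4.9°, shortest Δλ = -72.2° (west) — does not cross 180°.
Total crossings: 0.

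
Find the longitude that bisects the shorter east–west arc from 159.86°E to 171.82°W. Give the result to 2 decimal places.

Signed shortest Δλ from +159.86° to -171.82° is +28.32°.
Midpoint longitude = +159.86° + (+28.32°)/2 = +159.86° + 14.16° = +174.02°.
(The naïve average (+159.86 + -171.82)/2 = -5.98° is on the wrong side of the globe.)

174.02°E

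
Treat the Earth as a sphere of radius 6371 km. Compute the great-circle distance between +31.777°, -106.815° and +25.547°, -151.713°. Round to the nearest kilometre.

Δλ = -151.713 − -106.815 = -44.898°.
Δφ = 25.547 − 31.777 = -6.230°.
a = sin²(Δφ/2) + cos φ₁ · cos φ₂ · sin²(Δλ/2) = 0.114794.
c = 2·atan2(√a, √(1−a)) = 0.69131 rad → d = 6371·c ≈ 4404.33 km.

4404 km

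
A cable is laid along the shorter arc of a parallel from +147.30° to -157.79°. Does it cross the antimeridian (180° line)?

Yes

Naïve |-157.79 − 147.30| = 305.09° > 180°, so the shorter arc goes the other way round — across 180°.
Signed shortest Δλ = ((-157.79 − 147.30 + 180) mod 360) − 180 = 54.91°.
Going east by 54.91° from +147.30° passes through 180° before reaching -157.79°.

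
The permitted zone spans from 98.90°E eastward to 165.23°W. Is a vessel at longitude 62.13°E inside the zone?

No

Band width going east from +98.90° to -165.23°: ((-165.23 − 98.90) mod 360) = 95.87°.
Offset of +62.13° east of the west edge: ((62.13 − 98.90) mod 360) = 323.23°.
323.23° > 95.87° ⇒ outside.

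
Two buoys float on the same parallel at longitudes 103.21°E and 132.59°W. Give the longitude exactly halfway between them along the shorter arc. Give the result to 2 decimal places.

Signed shortest Δλ from +103.21° to -132.59° is +124.20°.
Midpoint longitude = +103.21° + (+124.20°)/2 = +103.21° + 62.10° = +165.31°.
(The naïve average (+103.21 + -132.59)/2 = -14.69° is on the wrong side of the globe.)

165.31°E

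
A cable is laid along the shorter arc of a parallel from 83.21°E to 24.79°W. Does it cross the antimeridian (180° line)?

Signed shortest Δλ = ((-24.79 − 83.21 + 180) mod 360) − 180 = -108.0°.
Going west by 108.0° from +83.21° reaches -24.79° without touching 180°.

No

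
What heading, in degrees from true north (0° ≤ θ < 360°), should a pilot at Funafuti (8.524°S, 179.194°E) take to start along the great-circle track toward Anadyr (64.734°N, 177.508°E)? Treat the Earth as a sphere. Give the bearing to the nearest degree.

Δλ = 177.508 − 179.194 = -1.686°.
θ = atan2( sin Δλ · cos φ₂ , cos φ₁ · sin φ₂ − sin φ₁ · cos φ₂ · cos Δλ )
  = atan2(-0.01256, 0.95758) = -0.751° → normalised to [0°, 360°): 359.249°.

359°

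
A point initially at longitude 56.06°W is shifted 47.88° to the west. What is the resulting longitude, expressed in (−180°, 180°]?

103.94°W

Start at -56.06°; shift −47.88° → -103.94°.
-103.94° already lies in (−180°, 180°].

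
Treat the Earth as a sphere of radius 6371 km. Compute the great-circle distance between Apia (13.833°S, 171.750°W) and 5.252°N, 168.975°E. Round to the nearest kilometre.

3005 km

Δλ = 168.975 − -171.750 = 340.725°; wrapped into (−180°, 180°]: -19.275°.
Δφ = 5.252 − -13.833 = 19.085°.
a = sin²(Δφ/2) + cos φ₁ · cos φ₂ · sin²(Δλ/2) = 0.054583.
c = 2·atan2(√a, √(1−a)) = 0.47162 rad → d = 6371·c ≈ 3004.68 km.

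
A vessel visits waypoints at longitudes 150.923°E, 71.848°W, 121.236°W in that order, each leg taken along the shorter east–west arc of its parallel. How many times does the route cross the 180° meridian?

Leg 1: +150.923° → -71.848°, shortest Δλ = 137.229° (east) — crosses 180°.
Leg 2: -71.848° → -121.236°, shortest Δλ = -49.388° (west) — does not cross 180°.
Total crossings: 1.

1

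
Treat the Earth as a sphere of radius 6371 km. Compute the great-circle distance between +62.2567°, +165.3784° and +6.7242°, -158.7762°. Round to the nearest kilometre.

6830 km

Δλ = -158.7762 − 165.3784 = -324.1546°; wrapped into (−180°, 180°]: 35.8454°.
Δφ = 6.7242 − 62.2567 = -55.5325°.
a = sin²(Δφ/2) + cos φ₁ · cos φ₂ · sin²(Δλ/2) = 0.260811.
c = 2·atan2(√a, √(1−a)) = 1.07199 rad → d = 6371·c ≈ 6829.65 km.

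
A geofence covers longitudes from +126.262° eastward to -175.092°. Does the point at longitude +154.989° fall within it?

Yes

Band width going east from +126.262° to -175.092°: ((-175.092 − 126.262) mod 360) = 58.646°.
Offset of +154.989° east of the west edge: ((154.989 − 126.262) mod 360) = 28.727°.
28.727° ≤ 58.646° ⇒ inside.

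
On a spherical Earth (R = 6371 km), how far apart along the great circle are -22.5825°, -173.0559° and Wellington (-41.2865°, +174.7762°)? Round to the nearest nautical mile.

Δλ = 174.7762 − -173.0559 = 347.8321°; wrapped into (−180°, 180°]: -12.1679°.
Δφ = -41.2865 − -22.5825 = -18.7040°.
a = sin²(Δφ/2) + cos φ₁ · cos φ₂ · sin²(Δλ/2) = 0.034200.
c = 2·atan2(√a, √(1−a)) = 0.37200 rad → d = 6371·c ≈ 2370.04 km ≈ 1279.72 nmi.

1280 nmi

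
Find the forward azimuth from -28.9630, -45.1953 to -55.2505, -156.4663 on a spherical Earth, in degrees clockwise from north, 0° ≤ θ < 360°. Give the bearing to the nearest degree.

213°

Δλ = -156.4663 − -45.1953 = -111.2710°.
θ = atan2( sin Δλ · cos φ₂ , cos φ₁ · sin φ₂ − sin φ₁ · cos φ₂ · cos Δλ )
  = atan2(-0.53116, -0.81902) = -147.035° → normalised to [0°, 360°): 212.965°.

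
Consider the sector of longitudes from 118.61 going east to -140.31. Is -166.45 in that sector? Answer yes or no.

Band width going east from +118.61° to -140.31°: ((-140.31 − 118.61) mod 360) = 101.08°.
Offset of -166.45° east of the west edge: ((-166.45 − 118.61) mod 360) = 74.94°.
74.94° ≤ 101.08° ⇒ inside.

Yes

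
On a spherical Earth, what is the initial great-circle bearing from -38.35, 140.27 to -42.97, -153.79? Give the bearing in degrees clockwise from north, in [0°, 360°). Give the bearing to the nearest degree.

Δλ = -153.79 − 140.27 = -294.06°; wrapped into (−180°, 180°]: 65.94°.
θ = atan2( sin Δλ · cos φ₂ , cos φ₁ · sin φ₂ − sin φ₁ · cos φ₂ · cos Δλ )
  = atan2(0.66814, -0.34945) = 117.611° → normalised to [0°, 360°): 117.611°.

118°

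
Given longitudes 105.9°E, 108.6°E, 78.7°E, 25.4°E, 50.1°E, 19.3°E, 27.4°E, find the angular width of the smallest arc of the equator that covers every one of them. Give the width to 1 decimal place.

Sort the longitudes: +19.3°, +25.4°, +27.4°, +50.1°, +78.7°, +105.9°, +108.6°.
Eastward gaps between consecutive values (wrapping around): 6.1°, 2.0°, 22.7°, 28.6°, 27.2°, 2.7°, 270.7°.
Largest gap = 270.7° ⇒ minimal covering band is its complement: 360° − 270.7° = 89.3°.
Band runs from +19.3° eastward to +108.6°.

89.3°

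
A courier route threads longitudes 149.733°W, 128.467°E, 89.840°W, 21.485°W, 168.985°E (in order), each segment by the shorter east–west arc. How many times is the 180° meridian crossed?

3

Leg 1: -149.733° → +128.467°, shortest Δλ = -81.8° (west) — crosses 180°.
Leg 2: +128.467° → -89.840°, shortest Δλ = 141.693° (east) — crosses 180°.
Leg 3: -89.840° → -21.485°, shortest Δλ = 68.355° (east) — does not cross 180°.
Leg 4: -21.485° → +168.985°, shortest Δλ = -169.53° (west) — crosses 180°.
Total crossings: 3.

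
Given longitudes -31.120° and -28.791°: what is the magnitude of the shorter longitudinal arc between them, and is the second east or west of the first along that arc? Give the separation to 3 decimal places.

Raw difference: -28.791 − -31.120 = 2.329°.
Normalise into (−180°, 180°]: 2.329° stays 2.329°.
Positive ⇒ the second point lies to the east; separation 2.329°.

2.329° east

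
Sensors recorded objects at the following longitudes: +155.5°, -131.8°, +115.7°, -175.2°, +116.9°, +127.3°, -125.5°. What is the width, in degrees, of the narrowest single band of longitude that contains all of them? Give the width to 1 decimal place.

Sort the longitudes: -175.2°, -131.8°, -125.5°, +115.7°, +116.9°, +127.3°, +155.5°.
Eastward gaps between consecutive values (wrapping around): 43.4°, 6.3°, 241.2°, 1.2°, 10.4°, 28.2°, 29.3°.
Largest gap = 241.2° ⇒ minimal covering band is its complement: 360° − 241.2° = 118.8°.
Band runs from +115.7° eastward to -125.5°, crossing the antimeridian.

118.8°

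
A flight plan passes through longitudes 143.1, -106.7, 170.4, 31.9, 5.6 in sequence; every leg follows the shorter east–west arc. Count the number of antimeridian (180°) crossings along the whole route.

2

Leg 1: +143.1° → -106.7°, shortest Δλ = 110.2° (east) — crosses 180°.
Leg 2: -106.7° → +170.4°, shortest Δλ = -82.9° (west) — crosses 180°.
Leg 3: +170.4° → +31.9°, shortest Δλ = -138.5° (west) — does not cross 180°.
Leg 4: +31.9° → +5.6°, shortest Δλ = -26.3° (west) — does not cross 180°.
Total crossings: 2.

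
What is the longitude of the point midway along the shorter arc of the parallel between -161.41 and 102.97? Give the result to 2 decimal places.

+150.78°

Signed shortest Δλ from -161.41° to +102.97° is -95.62°.
Midpoint longitude = -161.41° + (-95.62°)/2 = -161.41° − 47.81° = -209.22°.
Normalise into (−180°, 180°]: +150.78°.
(The naïve average (-161.41 + +102.97)/2 = -29.22° is on the wrong side of the globe.)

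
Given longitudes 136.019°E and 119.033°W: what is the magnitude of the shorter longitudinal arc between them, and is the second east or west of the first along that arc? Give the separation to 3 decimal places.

104.948° east

Raw difference: -119.033 − 136.019 = -255.052°.
Normalise into (−180°, 180°]: -255.052° + 360° = 104.948°.
Positive ⇒ the second point lies to the east; separation 104.948°.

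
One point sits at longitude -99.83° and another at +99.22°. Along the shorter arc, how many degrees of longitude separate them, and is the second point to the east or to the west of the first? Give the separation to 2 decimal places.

160.95° west

Raw difference: 99.22 − -99.83 = 199.05°.
Normalise into (−180°, 180°]: 199.05° − 360° = -160.95°.
Negative ⇒ the second point lies to the west; separation 160.95°.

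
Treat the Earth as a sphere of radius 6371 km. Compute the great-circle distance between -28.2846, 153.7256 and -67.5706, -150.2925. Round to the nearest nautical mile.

Δλ = -150.2925 − 153.7256 = -304.0181°; wrapped into (−180°, 180°]: 55.9819°.
Δφ = -67.5706 − -28.2846 = -39.2860°.
a = sin²(Δφ/2) + cos φ₁ · cos φ₂ · sin²(Δλ/2) = 0.187012.
c = 2·atan2(√a, √(1−a)) = 0.89441 rad → d = 6371·c ≈ 5698.31 km ≈ 3076.84 nmi.

3077 nmi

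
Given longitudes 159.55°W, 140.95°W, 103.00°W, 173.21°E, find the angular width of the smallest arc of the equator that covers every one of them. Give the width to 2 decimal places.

83.79°

Sort the longitudes: -159.55°, -140.95°, -103.00°, +173.21°.
Eastward gaps between consecutive values (wrapping around): 18.60°, 37.95°, 276.21°, 27.24°.
Largest gap = 276.21° ⇒ minimal covering band is its complement: 360° − 276.21° = 83.79°.
Band runs from +173.21° eastward to -103.00°, crossing the antimeridian.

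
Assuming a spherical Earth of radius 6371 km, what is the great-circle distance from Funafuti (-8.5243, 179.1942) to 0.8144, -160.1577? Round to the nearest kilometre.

Δλ = -160.1577 − 179.1942 = -339.3519°; wrapped into (−180°, 180°]: 20.6481°.
Δφ = 0.8144 − -8.5243 = 9.3387°.
a = sin²(Δφ/2) + cos φ₁ · cos φ₂ · sin²(Δλ/2) = 0.038387.
c = 2·atan2(√a, √(1−a)) = 0.39440 rad → d = 6371·c ≈ 2512.74 km.

2513 km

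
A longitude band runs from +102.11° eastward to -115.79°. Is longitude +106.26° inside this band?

Band width going east from +102.11° to -115.79°: ((-115.79 − 102.11) mod 360) = 142.10°.
Offset of +106.26° east of the west edge: ((106.26 − 102.11) mod 360) = 4.15°.
4.15° ≤ 142.10° ⇒ inside.

Yes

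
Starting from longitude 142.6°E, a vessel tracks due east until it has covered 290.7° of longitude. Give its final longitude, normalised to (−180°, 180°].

Start at +142.6°; shift +290.7° → +433.3°.
+433.3° lies outside (−180°, 180°]; subtract 360° → +73.3°.

73.3°E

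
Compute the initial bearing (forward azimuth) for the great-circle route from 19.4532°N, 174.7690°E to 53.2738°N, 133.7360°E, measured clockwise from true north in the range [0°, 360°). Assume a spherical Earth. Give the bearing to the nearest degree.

327°

Δλ = 133.7360 − 174.7690 = -41.0330°.
θ = atan2( sin Δλ · cos φ₂ , cos φ₁ · sin φ₂ − sin φ₁ · cos φ₂ · cos Δλ )
  = atan2(-0.39258, 0.60552) = -32.957° → normalised to [0°, 360°): 327.043°.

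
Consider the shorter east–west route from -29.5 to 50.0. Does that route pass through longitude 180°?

No

Signed shortest Δλ = ((50.0 − -29.5 + 180) mod 360) − 180 = 79.5°.
Going east by 79.5° from -29.5° reaches +50.0° without touching 180°.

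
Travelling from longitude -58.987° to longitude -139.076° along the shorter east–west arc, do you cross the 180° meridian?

Signed shortest Δλ = ((-139.076 − -58.987 + 180) mod 360) − 180 = -80.089°.
Going west by 80.089° from -58.987° reaches -139.076° without touching 180°.

No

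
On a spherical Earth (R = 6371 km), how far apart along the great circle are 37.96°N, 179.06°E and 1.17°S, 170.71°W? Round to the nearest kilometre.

4476 km

Δλ = -170.71 − 179.06 = -349.77°; wrapped into (−180°, 180°]: 10.23°.
Δφ = -1.17 − 37.96 = -39.13°.
a = sin²(Δφ/2) + cos φ₁ · cos φ₂ · sin²(Δλ/2) = 0.118408.
c = 2·atan2(√a, √(1−a)) = 0.70257 rad → d = 6371·c ≈ 4476.07 km.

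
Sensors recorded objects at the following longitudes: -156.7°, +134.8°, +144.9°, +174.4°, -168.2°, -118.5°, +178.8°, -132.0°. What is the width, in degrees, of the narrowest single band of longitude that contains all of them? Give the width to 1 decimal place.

Sort the longitudes: -168.2°, -156.7°, -132.0°, -118.5°, +134.8°, +144.9°, +174.4°, +178.8°.
Eastward gaps between consecutive values (wrapping around): 11.5°, 24.7°, 13.5°, 253.3°, 10.1°, 29.5°, 4.4°, 13.0°.
Largest gap = 253.3° ⇒ minimal covering band is its complement: 360° − 253.3° = 106.7°.
Band runs from +134.8° eastward to -118.5°, crossing the antimeridian.

106.7°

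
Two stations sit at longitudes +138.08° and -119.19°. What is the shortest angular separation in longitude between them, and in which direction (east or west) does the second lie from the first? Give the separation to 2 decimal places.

102.73° east

Raw difference: -119.19 − 138.08 = -257.27°.
Normalise into (−180°, 180°]: -257.27° + 360° = 102.73°.
Positive ⇒ the second point lies to the east; separation 102.73°.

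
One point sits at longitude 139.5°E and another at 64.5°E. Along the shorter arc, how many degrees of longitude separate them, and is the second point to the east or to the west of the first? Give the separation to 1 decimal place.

Raw difference: 64.5 − 139.5 = -75.0°.
Normalise into (−180°, 180°]: -75.0° stays -75.0°.
Negative ⇒ the second point lies to the west; separation 75.0°.

75.0° west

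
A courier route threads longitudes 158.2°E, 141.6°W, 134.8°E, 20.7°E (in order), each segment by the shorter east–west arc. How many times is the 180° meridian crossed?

Leg 1: +158.2° → -141.6°, shortest Δλ = 60.2° (east) — crosses 180°.
Leg 2: -141.6° → +134.8°, shortest Δλ = -83.6° (west) — crosses 180°.
Leg 3: +134.8° → +20.7°, shortest Δλ = -114.1° (west) — does not cross 180°.
Total crossings: 2.

2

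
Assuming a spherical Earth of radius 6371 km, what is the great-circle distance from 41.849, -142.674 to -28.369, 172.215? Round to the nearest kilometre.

Δλ = 172.215 − -142.674 = 314.889°; wrapped into (−180°, 180°]: -45.111°.
Δφ = -28.369 − 41.849 = -70.218°.
a = sin²(Δφ/2) + cos φ₁ · cos φ₂ · sin²(Δλ/2) = 0.427216.
c = 2·atan2(√a, √(1−a)) = 1.42471 rad → d = 6371·c ≈ 9076.83 km.

9077 km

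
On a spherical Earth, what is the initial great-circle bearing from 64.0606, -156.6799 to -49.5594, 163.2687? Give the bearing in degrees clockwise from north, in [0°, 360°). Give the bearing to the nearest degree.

Δλ = 163.2687 − -156.6799 = 319.9486°; wrapped into (−180°, 180°]: -40.0514°.
θ = atan2( sin Δλ · cos φ₂ , cos φ₁ · sin φ₂ − sin φ₁ · cos φ₂ · cos Δλ )
  = atan2(-0.41740, -0.77942) = -151.830° → normalised to [0°, 360°): 208.170°.

208°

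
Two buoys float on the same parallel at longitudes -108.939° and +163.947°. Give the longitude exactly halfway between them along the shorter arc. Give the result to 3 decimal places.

Signed shortest Δλ from -108.939° to +163.947° is -87.114°.
Midpoint longitude = -108.939° + (-87.114°)/2 = -108.939° − 43.557° = -152.496°.
(The naïve average (-108.939 + +163.947)/2 = 27.504° is on the wrong side of the globe.)

-152.496°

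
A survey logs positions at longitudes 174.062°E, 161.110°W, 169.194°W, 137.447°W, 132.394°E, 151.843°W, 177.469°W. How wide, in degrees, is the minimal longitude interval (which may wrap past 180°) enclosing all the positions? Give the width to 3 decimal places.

Sort the longitudes: -177.469°, -169.194°, -161.110°, -151.843°, -137.447°, +132.394°, +174.062°.
Eastward gaps between consecutive values (wrapping around): 8.275°, 8.084°, 9.267°, 14.396°, 269.841°, 41.668°, 8.469°.
Largest gap = 269.841° ⇒ minimal covering band is its complement: 360° − 269.841° = 90.159°.
Band runs from +132.394° eastward to -137.447°, crossing the antimeridian.

90.159°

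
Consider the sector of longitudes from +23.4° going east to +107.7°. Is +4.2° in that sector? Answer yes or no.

No

Band width going east from +23.4° to +107.7°: ((107.7 − 23.4) mod 360) = 84.3°.
Offset of +4.2° east of the west edge: ((4.2 − 23.4) mod 360) = 340.8°.
340.8° > 84.3° ⇒ outside.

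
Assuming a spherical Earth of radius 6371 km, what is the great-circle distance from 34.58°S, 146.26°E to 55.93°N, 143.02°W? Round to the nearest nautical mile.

Δλ = -143.02 − 146.26 = -289.28°; wrapped into (−180°, 180°]: 70.72°.
Δφ = 55.93 − -34.58 = 90.51°.
a = sin²(Δφ/2) + cos φ₁ · cos φ₂ · sin²(Δλ/2) = 0.658922.
c = 2·atan2(√a, √(1−a)) = 1.89425 rad → d = 6371·c ≈ 12068.27 km ≈ 6516.35 nmi.

6516 nmi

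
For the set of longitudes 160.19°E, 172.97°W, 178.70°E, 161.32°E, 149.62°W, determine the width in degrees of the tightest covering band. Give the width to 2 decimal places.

Sort the longitudes: -172.97°, -149.62°, +160.19°, +161.32°, +178.70°.
Eastward gaps between consecutive values (wrapping around): 23.35°, 309.81°, 1.13°, 17.38°, 8.33°.
Largest gap = 309.81° ⇒ minimal covering band is its complement: 360° − 309.81° = 50.19°.
Band runs from +160.19° eastward to -149.62°, crossing the antimeridian.

50.19°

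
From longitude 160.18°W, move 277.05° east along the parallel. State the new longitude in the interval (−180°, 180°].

116.87°E

Start at -160.18°; shift +277.05° → +116.87°.
+116.87° already lies in (−180°, 180°].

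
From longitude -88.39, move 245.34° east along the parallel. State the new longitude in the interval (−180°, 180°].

Start at -88.39°; shift +245.34° → +156.95°.
+156.95° already lies in (−180°, 180°].

+156.95°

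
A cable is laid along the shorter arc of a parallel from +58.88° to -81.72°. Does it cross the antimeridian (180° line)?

No

Signed shortest Δλ = ((-81.72 − 58.88 + 180) mod 360) − 180 = -140.6°.
Going west by 140.6° from +58.88° reaches -81.72° without touching 180°.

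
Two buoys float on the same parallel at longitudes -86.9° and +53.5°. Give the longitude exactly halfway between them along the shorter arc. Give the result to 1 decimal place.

-16.7°

Signed shortest Δλ from -86.9° to +53.5° is +140.4°.
Midpoint longitude = -86.9° + (+140.4°)/2 = -86.9° + 70.2° = -16.7°.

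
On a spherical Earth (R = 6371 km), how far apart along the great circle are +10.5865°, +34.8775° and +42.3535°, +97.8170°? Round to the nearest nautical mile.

3782 nmi

Δλ = 97.8170 − 34.8775 = 62.9395°.
Δφ = 42.3535 − 10.5865 = 31.7670°.
a = sin²(Δφ/2) + cos φ₁ · cos φ₂ · sin²(Δλ/2) = 0.272877.
c = 2·atan2(√a, √(1−a)) = 1.09927 rad → d = 6371·c ≈ 7003.46 km ≈ 3781.57 nmi.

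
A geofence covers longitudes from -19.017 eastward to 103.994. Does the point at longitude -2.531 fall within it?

Yes

Band width going east from -19.017° to +103.994°: ((103.994 − -19.017) mod 360) = 123.011°.
Offset of -2.531° east of the west edge: ((-2.531 − -19.017) mod 360) = 16.486°.
16.486° ≤ 123.011° ⇒ inside.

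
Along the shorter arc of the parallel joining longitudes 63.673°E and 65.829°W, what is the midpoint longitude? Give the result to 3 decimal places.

Signed shortest Δλ from +63.673° to -65.829° is -129.502°.
Midpoint longitude = +63.673° + (-129.502°)/2 = +63.673° − 64.751° = -1.078°.

1.078°W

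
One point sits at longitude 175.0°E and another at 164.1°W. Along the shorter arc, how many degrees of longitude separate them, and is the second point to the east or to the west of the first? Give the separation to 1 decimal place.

Raw difference: -164.1 − 175.0 = -339.1°.
Normalise into (−180°, 180°]: -339.1° + 360° = 20.9°.
Positive ⇒ the second point lies to the east; separation 20.9°.

20.9° east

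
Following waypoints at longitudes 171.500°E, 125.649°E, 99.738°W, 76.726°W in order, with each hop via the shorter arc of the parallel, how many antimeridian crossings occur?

1

Leg 1: +171.500° → +125.649°, shortest Δλ = -45.851° (west) — does not cross 180°.
Leg 2: +125.649° → -99.738°, shortest Δλ = 134.613° (east) — crosses 180°.
Leg 3: -99.738° → -76.726°, shortest Δλ = 23.012° (east) — does not cross 180°.
Total crossings: 1.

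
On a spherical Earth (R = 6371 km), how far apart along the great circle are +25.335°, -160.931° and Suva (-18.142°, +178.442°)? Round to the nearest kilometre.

Δλ = 178.442 − -160.931 = 339.373°; wrapped into (−180°, 180°]: -20.627°.
Δφ = -18.142 − 25.335 = -43.477°.
a = sin²(Δφ/2) + cos φ₁ · cos φ₂ · sin²(Δλ/2) = 0.164705.
c = 2·atan2(√a, √(1−a)) = 0.83579 rad → d = 6371·c ≈ 5324.83 km.

5325 km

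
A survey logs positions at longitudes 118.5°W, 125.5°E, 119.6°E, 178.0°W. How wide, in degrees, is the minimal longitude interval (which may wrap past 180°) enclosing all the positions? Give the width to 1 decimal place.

Sort the longitudes: -178.0°, -118.5°, +119.6°, +125.5°.
Eastward gaps between consecutive values (wrapping around): 59.5°, 238.1°, 5.9°, 56.5°.
Largest gap = 238.1° ⇒ minimal covering band is its complement: 360° − 238.1° = 121.9°.
Band runs from +119.6° eastward to -118.5°, crossing the antimeridian.

121.9°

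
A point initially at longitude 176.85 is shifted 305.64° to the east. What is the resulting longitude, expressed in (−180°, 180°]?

+122.49°

Start at +176.85°; shift +305.64° → +482.49°.
+482.49° lies outside (−180°, 180°]; subtract 360° → +122.49°.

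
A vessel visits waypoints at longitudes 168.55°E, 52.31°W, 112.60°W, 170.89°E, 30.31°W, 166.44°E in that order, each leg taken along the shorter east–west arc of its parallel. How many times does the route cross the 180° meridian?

Leg 1: +168.55° → -52.31°, shortest Δλ = 139.14° (east) — crosses 180°.
Leg 2: -52.31° → -112.60°, shortest Δλ = -60.29° (west) — does not cross 180°.
Leg 3: -112.60° → +170.89°, shortest Δλ = -76.51° (west) — crosses 180°.
Leg 4: +170.89° → -30.31°, shortest Δλ = 158.8° (east) — crosses 180°.
Leg 5: -30.31° → +166.44°, shortest Δλ = -163.25° (west) — crosses 180°.
Total crossings: 4.

4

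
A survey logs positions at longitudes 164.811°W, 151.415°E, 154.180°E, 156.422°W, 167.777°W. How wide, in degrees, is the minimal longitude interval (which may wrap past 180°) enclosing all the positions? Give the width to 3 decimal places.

52.163°

Sort the longitudes: -167.777°, -164.811°, -156.422°, +151.415°, +154.180°.
Eastward gaps between consecutive values (wrapping around): 2.966°, 8.389°, 307.837°, 2.765°, 38.043°.
Largest gap = 307.837° ⇒ minimal covering band is its complement: 360° − 307.837° = 52.163°.
Band runs from +151.415° eastward to -156.422°, crossing the antimeridian.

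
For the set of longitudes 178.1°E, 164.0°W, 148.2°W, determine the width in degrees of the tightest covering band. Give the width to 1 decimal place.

Sort the longitudes: -164.0°, -148.2°, +178.1°.
Eastward gaps between consecutive values (wrapping around): 15.8°, 326.3°, 17.9°.
Largest gap = 326.3° ⇒ minimal covering band is its complement: 360° − 326.3° = 33.7°.
Band runs from +178.1° eastward to -148.2°, crossing the antimeridian.

33.7°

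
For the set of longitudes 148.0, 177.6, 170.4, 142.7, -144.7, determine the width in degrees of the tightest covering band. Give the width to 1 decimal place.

Sort the longitudes: -144.7°, +142.7°, +148.0°, +170.4°, +177.6°.
Eastward gaps between consecutive values (wrapping around): 287.4°, 5.3°, 22.4°, 7.2°, 37.7°.
Largest gap = 287.4° ⇒ minimal covering band is its complement: 360° − 287.4° = 72.6°.
Band runs from +142.7° eastward to -144.7°, crossing the antimeridian.

72.6°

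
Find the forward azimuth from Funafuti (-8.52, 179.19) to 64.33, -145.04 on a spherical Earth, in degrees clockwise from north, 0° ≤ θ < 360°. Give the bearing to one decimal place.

Δλ = -145.04 − 179.19 = -324.23°; wrapped into (−180°, 180°]: 35.77°.
θ = atan2( sin Δλ · cos φ₂ , cos φ₁ · sin φ₂ − sin φ₁ · cos φ₂ · cos Δλ )
  = atan2(0.25321, 0.94343) = 15.024° → normalised to [0°, 360°): 15.024°.

15.0°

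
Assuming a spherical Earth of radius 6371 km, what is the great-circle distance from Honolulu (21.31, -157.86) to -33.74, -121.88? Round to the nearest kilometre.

Δλ = -121.88 − -157.86 = 35.98°.
Δφ = -33.74 − 21.31 = -55.05°.
a = sin²(Δφ/2) + cos φ₁ · cos φ₂ · sin²(Δλ/2) = 0.287468.
c = 2·atan2(√a, √(1−a)) = 1.13176 rad → d = 6371·c ≈ 7210.47 km.

7210 km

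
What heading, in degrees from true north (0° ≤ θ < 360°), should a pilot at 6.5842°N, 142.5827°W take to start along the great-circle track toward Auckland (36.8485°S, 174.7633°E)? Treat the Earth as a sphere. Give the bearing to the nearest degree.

Δλ = 174.7633 − -142.5827 = 317.3460°; wrapped into (−180°, 180°]: -42.6540°.
θ = atan2( sin Δλ · cos φ₂ , cos φ₁ · sin φ₂ − sin φ₁ · cos φ₂ · cos Δλ )
  = atan2(-0.54221, -0.66323) = -140.733° → normalised to [0°, 360°): 219.267°.

219°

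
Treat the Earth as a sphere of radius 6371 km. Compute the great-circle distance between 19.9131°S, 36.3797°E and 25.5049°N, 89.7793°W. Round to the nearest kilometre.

Δλ = -89.7793 − 36.3797 = -126.1590°.
Δφ = 25.5049 − -19.9131 = 45.4180°.
a = sin²(Δφ/2) + cos φ₁ · cos φ₂ · sin²(Δλ/2) = 0.823673.
c = 2·atan2(√a, √(1−a)) = 2.27489 rad → d = 6371·c ≈ 14493.34 km.

14493 km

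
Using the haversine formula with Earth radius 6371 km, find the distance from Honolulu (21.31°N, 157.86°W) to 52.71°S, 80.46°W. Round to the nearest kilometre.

Δλ = -80.46 − -157.86 = 77.40°.
Δφ = -52.71 − 21.31 = -74.02°.
a = sin²(Δφ/2) + cos φ₁ · cos φ₂ · sin²(Δλ/2) = 0.582999.
c = 2·atan2(√a, √(1−a)) = 1.73757 rad → d = 6371·c ≈ 11070.04 km.

11070 km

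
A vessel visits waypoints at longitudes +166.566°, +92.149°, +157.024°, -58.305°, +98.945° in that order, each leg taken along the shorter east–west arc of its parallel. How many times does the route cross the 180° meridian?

1

Leg 1: +166.566° → +92.149°, shortest Δλ = -74.417° (west) — does not cross 180°.
Leg 2: +92.149° → +157.024°, shortest Δλ = 64.875° (east) — does not cross 180°.
Leg 3: +157.024° → -58.305°, shortest Δλ = 144.671° (east) — crosses 180°.
Leg 4: -58.305° → +98.945°, shortest Δλ = 157.25° (east) — does not cross 180°.
Total crossings: 1.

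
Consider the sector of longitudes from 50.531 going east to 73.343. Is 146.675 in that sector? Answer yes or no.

No

Band width going east from +50.531° to +73.343°: ((73.343 − 50.531) mod 360) = 22.812°.
Offset of +146.675° east of the west edge: ((146.675 − 50.531) mod 360) = 96.144°.
96.144° > 22.812° ⇒ outside.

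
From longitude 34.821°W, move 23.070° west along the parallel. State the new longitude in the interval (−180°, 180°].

Start at -34.821°; shift −23.070° → -57.891°.
-57.891° already lies in (−180°, 180°].

57.891°W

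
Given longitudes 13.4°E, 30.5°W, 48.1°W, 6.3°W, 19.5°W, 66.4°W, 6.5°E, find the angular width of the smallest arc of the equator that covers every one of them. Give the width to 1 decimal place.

Sort the longitudes: -66.4°, -48.1°, -30.5°, -19.5°, -6.3°, +6.5°, +13.4°.
Eastward gaps between consecutive values (wrapping around): 18.3°, 17.6°, 11.0°, 13.2°, 12.8°, 6.9°, 280.2°.
Largest gap = 280.2° ⇒ minimal covering band is its complement: 360° − 280.2° = 79.8°.
Band runs from -66.4° eastward to +13.4°.

79.8°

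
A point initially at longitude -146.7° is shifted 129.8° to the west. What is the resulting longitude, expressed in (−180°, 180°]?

Start at -146.7°; shift −129.8° → -276.5°.
-276.5° lies outside (−180°, 180°]; add 360° → +83.5°.

+83.5°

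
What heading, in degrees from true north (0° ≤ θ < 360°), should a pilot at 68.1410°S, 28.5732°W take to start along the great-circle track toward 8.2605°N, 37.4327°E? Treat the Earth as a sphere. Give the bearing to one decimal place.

64.7°

Δλ = 37.4327 − -28.5732 = 66.0059°.
θ = atan2( sin Δλ · cos φ₂ , cos φ₁ · sin φ₂ − sin φ₁ · cos φ₂ · cos Δλ )
  = atan2(0.90411, 0.42698) = 64.720° → normalised to [0°, 360°): 64.720°.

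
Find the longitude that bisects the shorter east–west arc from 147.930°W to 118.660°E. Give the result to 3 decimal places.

165.365°E

Signed shortest Δλ from -147.930° to +118.660° is -93.410°.
Midpoint longitude = -147.930° + (-93.410°)/2 = -147.930° − 46.705° = -194.635°.
Normalise into (−180°, 180°]: +165.365°.
(The naïve average (-147.930 + +118.660)/2 = -14.635° is on the wrong side of the globe.)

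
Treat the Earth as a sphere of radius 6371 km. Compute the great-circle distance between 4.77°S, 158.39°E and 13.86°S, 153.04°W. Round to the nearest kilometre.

Δλ = -153.04 − 158.39 = -311.43°; wrapped into (−180°, 180°]: 48.57°.
Δφ = -13.86 − -4.77 = -9.09°.
a = sin²(Δφ/2) + cos φ₁ · cos φ₂ · sin²(Δλ/2) = 0.169933.
c = 2·atan2(√a, √(1−a)) = 0.84980 rad → d = 6371·c ≈ 5414.08 km.

5414 km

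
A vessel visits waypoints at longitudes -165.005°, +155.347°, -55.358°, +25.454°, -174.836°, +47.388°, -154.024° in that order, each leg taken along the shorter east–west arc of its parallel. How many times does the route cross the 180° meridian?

Leg 1: -165.005° → +155.347°, shortest Δλ = -39.648° (west) — crosses 180°.
Leg 2: +155.347° → -55.358°, shortest Δλ = 149.295° (east) — crosses 180°.
Leg 3: -55.358° → +25.454°, shortest Δλ = 80.812° (east) — does not cross 180°.
Leg 4: +25.454° → -174.836°, shortest Δλ = 159.71° (east) — crosses 180°.
Leg 5: -174.836° → +47.388°, shortest Δλ = -137.776° (west) — crosses 180°.
Leg 6: +47.388° → -154.024°, shortest Δλ = 158.588° (east) — crosses 180°.
Total crossings: 5.

5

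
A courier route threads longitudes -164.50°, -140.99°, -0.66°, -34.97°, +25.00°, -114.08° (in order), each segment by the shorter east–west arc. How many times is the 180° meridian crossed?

Leg 1: -164.50° → -140.99°, shortest Δλ = 23.51° (east) — does not cross 180°.
Leg 2: -140.99° → -0.66°, shortest Δλ = 140.33° (east) — does not cross 180°.
Leg 3: -0.66° → -34.97°, shortest Δλ = -34.31° (west) — does not cross 180°.
Leg 4: -34.97° → +25.00°, shortest Δλ = 59.97° (east) — does not cross 180°.
Leg 5: +25.00° → -114.08°, shortest Δλ = -139.08° (west) — does not cross 180°.
Total crossings: 0.

0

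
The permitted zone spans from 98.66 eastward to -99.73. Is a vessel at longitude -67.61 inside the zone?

Band width going east from +98.66° to -99.73°: ((-99.73 − 98.66) mod 360) = 161.61°.
Offset of -67.61° east of the west edge: ((-67.61 − 98.66) mod 360) = 193.73°.
193.73° > 161.61° ⇒ outside.

No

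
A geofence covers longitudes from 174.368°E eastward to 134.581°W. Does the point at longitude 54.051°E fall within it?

No

Band width going east from +174.368° to -134.581°: ((-134.581 − 174.368) mod 360) = 51.051°.
Offset of +54.051° east of the west edge: ((54.051 − 174.368) mod 360) = 239.683°.
239.683° > 51.051° ⇒ outside.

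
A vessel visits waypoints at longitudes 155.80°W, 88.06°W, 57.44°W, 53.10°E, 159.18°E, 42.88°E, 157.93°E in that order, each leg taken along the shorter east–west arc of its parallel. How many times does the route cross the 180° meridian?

0

Leg 1: -155.80° → -88.06°, shortest Δλ = 67.74° (east) — does not cross 180°.
Leg 2: -88.06° → -57.44°, shortest Δλ = 30.62° (east) — does not cross 180°.
Leg 3: -57.44° → +53.10°, shortest Δλ = 110.54° (east) — does not cross 180°.
Leg 4: +53.10° → +159.18°, shortest Δλ = 106.08° (east) — does not cross 180°.
Leg 5: +159.18° → +42.88°, shortest Δλ = -116.3° (west) — does not cross 180°.
Leg 6: +42.88° → +157.93°, shortest Δλ = 115.05° (east) — does not cross 180°.
Total crossings: 0.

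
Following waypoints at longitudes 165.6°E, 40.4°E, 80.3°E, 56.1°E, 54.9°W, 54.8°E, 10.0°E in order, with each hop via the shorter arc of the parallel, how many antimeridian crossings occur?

Leg 1: +165.6° → +40.4°, shortest Δλ = -125.2° (west) — does not cross 180°.
Leg 2: +40.4° → +80.3°, shortest Δλ = 39.9° (east) — does not cross 180°.
Leg 3: +80.3° → +56.1°, shortest Δλ = -24.2° (west) — does not cross 180°.
Leg 4: +56.1° → -54.9°, shortest Δλ = -111.0° (west) — does not cross 180°.
Leg 5: -54.9° → +54.8°, shortest Δλ = 109.7° (east) — does not cross 180°.
Leg 6: +54.8° → +10.0°, shortest Δλ = -44.8° (west) — does not cross 180°.
Total crossings: 0.

0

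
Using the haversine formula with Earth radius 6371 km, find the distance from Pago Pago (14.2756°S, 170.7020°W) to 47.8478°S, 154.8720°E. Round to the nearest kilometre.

4893 km

Δλ = 154.8720 − -170.7020 = 325.5740°; wrapped into (−180°, 180°]: -34.4260°.
Δφ = -47.8478 − -14.2756 = -33.5722°.
a = sin²(Δφ/2) + cos φ₁ · cos φ₂ · sin²(Δλ/2) = 0.140360.
c = 2·atan2(√a, √(1−a)) = 0.76803 rad → d = 6371·c ≈ 4893.12 km.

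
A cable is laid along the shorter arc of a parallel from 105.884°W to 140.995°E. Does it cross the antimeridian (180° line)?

Yes

Naïve |140.995 − -105.884| = 246.879° > 180°, so the shorter arc goes the other way round — across 180°.
Signed shortest Δλ = ((140.995 − -105.884 + 180) mod 360) − 180 = -113.121°.
Going west by 113.121° from -105.884° passes through 180° before reaching +140.995°.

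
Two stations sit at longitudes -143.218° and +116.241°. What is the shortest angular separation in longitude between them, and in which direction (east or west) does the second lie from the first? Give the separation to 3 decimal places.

100.541° west

Raw difference: 116.241 − -143.218 = 259.459°.
Normalise into (−180°, 180°]: 259.459° − 360° = -100.541°.
Negative ⇒ the second point lies to the west; separation 100.541°.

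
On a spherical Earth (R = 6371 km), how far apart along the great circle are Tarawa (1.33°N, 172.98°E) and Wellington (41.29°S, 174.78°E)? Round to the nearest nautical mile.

2561 nmi

Δλ = 174.78 − 172.98 = 1.80°.
Δφ = -41.29 − 1.33 = -42.62°.
a = sin²(Δφ/2) + cos φ₁ · cos φ₂ · sin²(Δλ/2) = 0.132255.
c = 2·atan2(√a, √(1−a)) = 0.74441 rad → d = 6371·c ≈ 4742.61 km ≈ 2560.81 nmi.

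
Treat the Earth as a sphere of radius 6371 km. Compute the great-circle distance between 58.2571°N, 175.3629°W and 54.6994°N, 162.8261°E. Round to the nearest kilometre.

Δλ = 162.8261 − -175.3629 = 338.1890°; wrapped into (−180°, 180°]: -21.8110°.
Δφ = 54.6994 − 58.2571 = -3.5577°.
a = sin²(Δφ/2) + cos φ₁ · cos φ₂ · sin²(Δλ/2) = 0.011845.
c = 2·atan2(√a, √(1−a)) = 0.21810 rad → d = 6371·c ≈ 1389.54 km.

1390 km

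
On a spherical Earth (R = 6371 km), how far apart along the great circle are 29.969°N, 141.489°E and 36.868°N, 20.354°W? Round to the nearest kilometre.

12346 km

Δλ = -20.354 − 141.489 = -161.843°.
Δφ = 36.868 − 29.969 = 6.899°.
a = sin²(Δφ/2) + cos φ₁ · cos φ₂ · sin²(Δλ/2) = 0.679419.
c = 2·atan2(√a, √(1−a)) = 1.93782 rad → d = 6371·c ≈ 12345.85 km.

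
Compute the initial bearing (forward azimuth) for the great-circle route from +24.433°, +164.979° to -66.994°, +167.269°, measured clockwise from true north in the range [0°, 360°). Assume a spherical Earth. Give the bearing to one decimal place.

Δλ = 167.269 − 164.979 = 2.290°.
θ = atan2( sin Δλ · cos φ₂ , cos φ₁ · sin φ₂ − sin φ₁ · cos φ₂ · cos Δλ )
  = atan2(0.01562, -0.99956) = 179.105° → normalised to [0°, 360°): 179.105°.

179.1°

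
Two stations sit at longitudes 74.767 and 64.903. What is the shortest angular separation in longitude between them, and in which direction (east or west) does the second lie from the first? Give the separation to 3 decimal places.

Raw difference: 64.903 − 74.767 = -9.864°.
Normalise into (−180°, 180°]: -9.864° stays -9.864°.
Negative ⇒ the second point lies to the west; separation 9.864°.

9.864° west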